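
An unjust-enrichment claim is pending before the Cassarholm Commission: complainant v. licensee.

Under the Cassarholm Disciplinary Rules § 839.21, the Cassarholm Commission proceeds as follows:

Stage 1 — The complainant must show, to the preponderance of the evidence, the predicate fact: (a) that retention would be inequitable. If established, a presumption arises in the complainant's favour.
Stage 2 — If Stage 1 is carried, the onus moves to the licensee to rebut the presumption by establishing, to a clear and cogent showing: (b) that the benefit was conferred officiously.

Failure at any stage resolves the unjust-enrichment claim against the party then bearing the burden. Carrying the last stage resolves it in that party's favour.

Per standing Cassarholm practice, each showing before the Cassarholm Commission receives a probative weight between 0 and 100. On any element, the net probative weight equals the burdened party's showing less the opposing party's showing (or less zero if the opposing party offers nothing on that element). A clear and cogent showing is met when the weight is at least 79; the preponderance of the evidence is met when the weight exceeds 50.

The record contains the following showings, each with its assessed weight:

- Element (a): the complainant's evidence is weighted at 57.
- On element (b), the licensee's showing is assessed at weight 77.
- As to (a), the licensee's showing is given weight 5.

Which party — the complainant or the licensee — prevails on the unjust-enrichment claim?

Stage 1 (complainant, the preponderance of the evidence, weight exceeds 50): (a) net 57−5=52 > 50 — meets.
  Stage 1 is satisfied; the onus moves to the licensee.
Stage 2 (licensee, a clear and cogent showing, weight is at least 79): (b) 77 < 79 — fails.
  Not every element is met, so the licensee fails to carry Stage 2.
So the complainant prevails.

complainant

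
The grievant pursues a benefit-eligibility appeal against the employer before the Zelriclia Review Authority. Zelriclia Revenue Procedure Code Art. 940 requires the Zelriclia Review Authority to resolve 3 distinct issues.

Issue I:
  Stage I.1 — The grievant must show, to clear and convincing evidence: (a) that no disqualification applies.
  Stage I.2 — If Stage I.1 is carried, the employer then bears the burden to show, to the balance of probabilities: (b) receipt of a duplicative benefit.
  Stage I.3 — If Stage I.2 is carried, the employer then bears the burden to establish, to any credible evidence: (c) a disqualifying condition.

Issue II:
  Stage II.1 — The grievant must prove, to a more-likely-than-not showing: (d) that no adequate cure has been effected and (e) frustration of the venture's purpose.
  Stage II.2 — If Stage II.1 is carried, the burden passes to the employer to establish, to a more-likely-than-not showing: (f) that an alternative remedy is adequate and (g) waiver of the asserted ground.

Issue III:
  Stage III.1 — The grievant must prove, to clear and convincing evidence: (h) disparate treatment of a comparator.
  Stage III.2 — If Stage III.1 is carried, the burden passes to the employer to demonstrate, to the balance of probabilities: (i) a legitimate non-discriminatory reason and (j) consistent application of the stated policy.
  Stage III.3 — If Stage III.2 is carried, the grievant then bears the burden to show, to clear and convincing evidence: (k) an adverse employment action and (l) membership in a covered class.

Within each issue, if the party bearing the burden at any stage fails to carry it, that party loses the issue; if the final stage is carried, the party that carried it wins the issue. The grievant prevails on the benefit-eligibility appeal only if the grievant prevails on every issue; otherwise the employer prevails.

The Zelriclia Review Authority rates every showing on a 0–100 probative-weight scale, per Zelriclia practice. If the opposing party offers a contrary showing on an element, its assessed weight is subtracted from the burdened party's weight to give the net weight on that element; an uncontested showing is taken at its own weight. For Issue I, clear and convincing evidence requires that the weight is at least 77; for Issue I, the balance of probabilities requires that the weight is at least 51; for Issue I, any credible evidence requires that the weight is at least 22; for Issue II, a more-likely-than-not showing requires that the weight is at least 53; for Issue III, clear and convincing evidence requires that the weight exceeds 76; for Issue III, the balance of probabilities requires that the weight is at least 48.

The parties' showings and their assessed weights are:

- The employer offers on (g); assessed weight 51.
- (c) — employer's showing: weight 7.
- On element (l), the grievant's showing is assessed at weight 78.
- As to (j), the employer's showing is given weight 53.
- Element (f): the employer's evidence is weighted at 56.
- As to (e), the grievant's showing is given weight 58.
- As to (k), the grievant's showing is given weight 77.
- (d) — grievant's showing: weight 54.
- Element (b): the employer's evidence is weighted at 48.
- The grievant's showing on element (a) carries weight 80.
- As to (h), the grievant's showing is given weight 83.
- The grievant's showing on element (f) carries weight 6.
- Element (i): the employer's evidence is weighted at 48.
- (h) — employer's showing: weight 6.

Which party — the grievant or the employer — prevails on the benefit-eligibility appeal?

grievant

— Issue I —
Stage I.1 — burden on grievant; standard: clear and convincing evidence (weight is at least 77).
    (a): 80 ≥ 77 [met]
  All elements met. The burden passes to the employer.
Stage I.2 — burden on employer; standard: the balance of probabilities (weight is at least 51).
    (b): 48 < 51 [not met]
  Stage I.2 not carried; the employer fails its burden.
The analysis ends at Stage I.2; the grievant prevails on this issue.
— Issue II —
Stage II.1 — burden on grievant; standard: a more-likely-than-not showing (weight is at least 53).
    (d): 54 ≥ 53 [met]
    (e): 58 ≥ 53 [met]
  Stage II.1 carried; the burden shifts to the employer.
Stage II.2 — burden on employer; standard: a more-likely-than-not showing (weight is at least 53).
    (f): 56 − 6 = 50 < 53 [not met]
    (g): 51 < 53 [not met]
  Stage II.2 not carried; the employer fails its burden.
So the grievant prevails on this issue.
— Issue III —
Stage III.1 (grievant, clear and convincing evidence, weight exceeds 76): (h) net 83−6=77 > 76 — meets.
  All elements met. The burden passes to the employer.
Stage III.2 (employer, the balance of probabilities, weight is at least 48): (i) 48 ≥ 48 — meets; (j) 53 ≥ 48 — meets.
  Stage III.2 is satisfied; the onus moves to the grievant.
Stage III.3 (grievant, clear and convincing evidence, weight exceeds 76): (k) 77 > 76 — meets; (l) 78 > 76 — meets.
  The grievant carries the last stage.
All stages carried — the grievant prevails on this issue.
Per-issue: Issue I → grievant; Issue II → grievant; Issue III → grievant. The grievant must prevail on every issue; overall, the grievant prevails.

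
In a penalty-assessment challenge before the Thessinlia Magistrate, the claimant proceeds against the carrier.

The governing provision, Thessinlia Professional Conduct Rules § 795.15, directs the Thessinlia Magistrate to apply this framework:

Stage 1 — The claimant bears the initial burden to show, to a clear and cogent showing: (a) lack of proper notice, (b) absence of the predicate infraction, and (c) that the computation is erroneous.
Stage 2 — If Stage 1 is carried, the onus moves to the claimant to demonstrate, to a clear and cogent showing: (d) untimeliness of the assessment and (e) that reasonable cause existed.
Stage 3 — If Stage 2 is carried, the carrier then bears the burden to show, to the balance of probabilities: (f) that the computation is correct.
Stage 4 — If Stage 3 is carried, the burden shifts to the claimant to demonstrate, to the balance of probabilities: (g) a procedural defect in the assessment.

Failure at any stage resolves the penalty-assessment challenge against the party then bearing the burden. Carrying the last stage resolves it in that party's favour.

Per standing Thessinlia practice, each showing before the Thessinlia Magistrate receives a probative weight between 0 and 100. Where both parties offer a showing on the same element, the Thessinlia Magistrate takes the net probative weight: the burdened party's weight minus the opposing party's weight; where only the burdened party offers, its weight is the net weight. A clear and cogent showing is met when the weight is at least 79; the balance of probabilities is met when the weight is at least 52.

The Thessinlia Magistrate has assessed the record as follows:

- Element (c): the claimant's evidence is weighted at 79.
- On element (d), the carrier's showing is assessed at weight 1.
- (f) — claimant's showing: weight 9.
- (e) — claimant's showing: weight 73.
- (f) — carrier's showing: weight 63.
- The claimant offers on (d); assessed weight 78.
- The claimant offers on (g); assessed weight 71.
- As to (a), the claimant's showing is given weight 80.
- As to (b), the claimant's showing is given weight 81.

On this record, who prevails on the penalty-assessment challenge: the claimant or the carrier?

carrier

Stage 1 (claimant, a clear and cogent showing, weight is at least 79): (a) 80 ≥ 79 — meets; (b) 81 ≥ 79 — meets; (c) 79 ≥ 79 — meets.
  Stage 1 carried; the burden remains with the claimant.
Stage 2 (claimant, a clear and cogent showing, weight is at least 79): (d) net 78−1=77 < 79 — fails; (e) 73 < 79 — fails.
  Stage 2 not carried; the claimant fails its burden.
The analysis ends at Stage 2; the carrier prevails.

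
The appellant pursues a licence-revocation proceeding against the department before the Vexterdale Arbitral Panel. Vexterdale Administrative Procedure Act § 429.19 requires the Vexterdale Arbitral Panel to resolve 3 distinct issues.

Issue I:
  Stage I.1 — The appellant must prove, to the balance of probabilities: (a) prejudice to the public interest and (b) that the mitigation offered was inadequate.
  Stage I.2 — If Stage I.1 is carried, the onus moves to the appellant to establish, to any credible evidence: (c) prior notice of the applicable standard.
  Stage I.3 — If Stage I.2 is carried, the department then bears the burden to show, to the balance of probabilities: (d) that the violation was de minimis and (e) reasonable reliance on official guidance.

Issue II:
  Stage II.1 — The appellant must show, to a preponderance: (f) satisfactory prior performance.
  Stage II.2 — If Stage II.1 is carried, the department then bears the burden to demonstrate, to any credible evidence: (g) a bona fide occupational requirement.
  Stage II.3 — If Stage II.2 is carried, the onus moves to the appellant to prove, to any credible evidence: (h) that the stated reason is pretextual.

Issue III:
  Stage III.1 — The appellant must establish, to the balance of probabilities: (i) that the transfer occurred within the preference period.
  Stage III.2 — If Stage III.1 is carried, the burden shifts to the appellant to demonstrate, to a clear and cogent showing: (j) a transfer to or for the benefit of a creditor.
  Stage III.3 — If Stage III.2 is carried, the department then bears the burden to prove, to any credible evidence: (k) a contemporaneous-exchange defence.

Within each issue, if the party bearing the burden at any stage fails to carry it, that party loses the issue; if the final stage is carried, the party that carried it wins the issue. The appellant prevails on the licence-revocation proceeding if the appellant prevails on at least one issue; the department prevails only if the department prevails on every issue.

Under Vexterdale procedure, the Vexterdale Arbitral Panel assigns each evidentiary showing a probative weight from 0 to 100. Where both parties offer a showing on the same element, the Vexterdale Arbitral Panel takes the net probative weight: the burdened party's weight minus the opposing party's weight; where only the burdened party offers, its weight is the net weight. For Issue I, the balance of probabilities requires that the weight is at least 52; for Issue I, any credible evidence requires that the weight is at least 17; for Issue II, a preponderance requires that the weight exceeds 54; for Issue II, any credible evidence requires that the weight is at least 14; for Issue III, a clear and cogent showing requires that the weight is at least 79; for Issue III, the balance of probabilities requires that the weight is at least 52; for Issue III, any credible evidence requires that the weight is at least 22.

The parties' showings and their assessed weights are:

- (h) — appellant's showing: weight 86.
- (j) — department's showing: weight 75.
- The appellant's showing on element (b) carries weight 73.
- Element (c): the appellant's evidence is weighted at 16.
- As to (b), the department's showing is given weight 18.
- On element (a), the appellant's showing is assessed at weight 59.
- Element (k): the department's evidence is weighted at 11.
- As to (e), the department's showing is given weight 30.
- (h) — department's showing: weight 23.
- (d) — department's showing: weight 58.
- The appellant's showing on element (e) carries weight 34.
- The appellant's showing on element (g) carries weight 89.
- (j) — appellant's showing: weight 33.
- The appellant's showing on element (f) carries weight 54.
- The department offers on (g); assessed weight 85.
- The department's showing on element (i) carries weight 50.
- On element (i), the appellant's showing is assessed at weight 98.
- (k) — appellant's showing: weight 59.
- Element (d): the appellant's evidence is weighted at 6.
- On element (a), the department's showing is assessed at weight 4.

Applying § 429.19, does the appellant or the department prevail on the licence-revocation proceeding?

department

— Issue I —
Stage I.1 (appellant, the balance of probabilities, weight is at least 52): (a) net 59−4=55 ≥ 52 — meets; (b) net 73−18=55 ≥ 52 — meets.
  All elements met. The appellant retains the burden for Stage I.2.
Stage I.2 (appellant, any credible evidence, weight is at least 17): (c) 16 < 17 — fails.
  Stage I.2 not carried; the appellant fails its burden.
The analysis ends at Stage I.2; the department prevails on this issue.
— Issue II —
At Stage II.1 the appellant must meet a preponderance (weight exceeds 54): on (f) the weight is 54, ≤ 54, so (f) does not meet the standard.
  Not every element is met, so the appellant fails to carry Stage II.1.
So the department prevails on this issue.
— Issue III —
Stage III.1 — burden on appellant; standard: the balance of probabilities (weight is at least 52).
    (i): 98 − 50 = 48 < 52 [not met]
  Stage III.1 not carried; the appellant fails its burden.
The department prevails on this issue.
Per-issue: Issue I → department; Issue II → department; Issue III → department. The appellant must prevail on at least one issue; overall, the department prevails.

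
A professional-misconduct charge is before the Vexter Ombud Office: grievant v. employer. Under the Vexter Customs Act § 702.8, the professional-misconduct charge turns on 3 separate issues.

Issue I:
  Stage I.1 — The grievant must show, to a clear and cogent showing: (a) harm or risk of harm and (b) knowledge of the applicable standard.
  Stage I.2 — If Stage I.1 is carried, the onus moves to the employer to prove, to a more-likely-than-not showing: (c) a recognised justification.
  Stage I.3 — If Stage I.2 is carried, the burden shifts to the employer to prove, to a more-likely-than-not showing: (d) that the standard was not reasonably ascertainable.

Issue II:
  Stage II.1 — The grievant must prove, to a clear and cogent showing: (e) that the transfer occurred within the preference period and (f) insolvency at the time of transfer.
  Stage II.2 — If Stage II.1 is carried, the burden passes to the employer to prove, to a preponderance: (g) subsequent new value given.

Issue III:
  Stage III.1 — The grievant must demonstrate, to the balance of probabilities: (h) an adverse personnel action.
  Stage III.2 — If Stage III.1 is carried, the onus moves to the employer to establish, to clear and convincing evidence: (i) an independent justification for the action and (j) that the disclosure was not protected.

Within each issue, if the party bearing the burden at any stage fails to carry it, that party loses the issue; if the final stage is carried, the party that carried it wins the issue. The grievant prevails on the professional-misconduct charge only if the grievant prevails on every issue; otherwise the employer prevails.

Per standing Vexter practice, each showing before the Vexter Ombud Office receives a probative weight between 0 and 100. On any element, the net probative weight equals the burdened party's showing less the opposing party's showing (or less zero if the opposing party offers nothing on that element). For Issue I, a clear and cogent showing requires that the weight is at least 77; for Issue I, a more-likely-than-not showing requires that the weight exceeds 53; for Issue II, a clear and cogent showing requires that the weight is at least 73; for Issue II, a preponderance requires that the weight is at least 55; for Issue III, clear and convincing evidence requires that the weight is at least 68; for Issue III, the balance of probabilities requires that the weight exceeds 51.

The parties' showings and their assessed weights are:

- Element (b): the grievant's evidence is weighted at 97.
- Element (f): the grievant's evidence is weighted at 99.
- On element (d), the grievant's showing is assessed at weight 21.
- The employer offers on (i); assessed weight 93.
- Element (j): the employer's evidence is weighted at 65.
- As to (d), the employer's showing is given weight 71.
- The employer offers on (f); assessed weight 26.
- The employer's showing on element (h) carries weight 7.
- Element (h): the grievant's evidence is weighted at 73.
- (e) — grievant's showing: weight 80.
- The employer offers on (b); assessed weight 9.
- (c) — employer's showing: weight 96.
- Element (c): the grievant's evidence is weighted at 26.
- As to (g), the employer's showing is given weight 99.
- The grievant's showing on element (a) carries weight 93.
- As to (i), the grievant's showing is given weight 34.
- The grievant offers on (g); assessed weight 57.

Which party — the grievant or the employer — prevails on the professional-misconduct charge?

— Issue I —
Stage I.1 (grievant, a clear and cogent showing, weight is at least 77): (a) 93 ≥ 77 — meets; (b) net 97−9=88 ≥ 77 — meets.
  All elements met. The burden passes to the employer.
Stage I.2 (employer, a more-likely-than-not showing, weight exceeds 53): (c) net 96−26=70 > 53 — meets.
  Stage I.2 carried; the burden remains with the employer.
Stage I.3 (employer, a more-likely-than-not showing, weight exceeds 53): (d) net 71−21=50 ≤ 53 — fails.
  The employer does not carry Stage I.3.
The analysis ends at Stage I.3; the grievant prevails on this issue.
— Issue II —
Stage II.1 (grievant, a clear and cogent showing, weight is at least 73): (e) 80 ≥ 73 — meets; (f) net 99−26=73 ≥ 73 — meets.
  All elements met. The burden passes to the employer.
Stage II.2 (employer, a preponderance, weight is at least 55): (g) net 99−57=42 < 55 — fails.
  Not every element is met, so the employer fails to carry Stage II.2.
The analysis ends at Stage II.2; the grievant prevails on this issue.
— Issue III —
At Stage III.1 the grievant must meet the balance of probabilities (weight exceeds 51): on (h) the weight is 73 less the opposing 7 gives net 66, which does exceed 51, so (h) meets the standard.
  Stage III.1 carried; the burden shifts to the employer.
At Stage III.2 the employer must meet clear and convincing evidence (weight is at least 68): on (i) the weight is 93 less the opposing 34 gives net 59, which does not reach 68, so (i) does not meet the standard; on (j) the weight is 65, which does not reach 68, so (j) does not meet the standard.
  Not every element is met, so the employer fails to carry Stage III.2.
The grievant prevails on this issue.
Per-issue: Issue I → grievant; Issue II → grievant; Issue III → grievant. The grievant must prevail on every issue; overall, the grievant prevails.

grievant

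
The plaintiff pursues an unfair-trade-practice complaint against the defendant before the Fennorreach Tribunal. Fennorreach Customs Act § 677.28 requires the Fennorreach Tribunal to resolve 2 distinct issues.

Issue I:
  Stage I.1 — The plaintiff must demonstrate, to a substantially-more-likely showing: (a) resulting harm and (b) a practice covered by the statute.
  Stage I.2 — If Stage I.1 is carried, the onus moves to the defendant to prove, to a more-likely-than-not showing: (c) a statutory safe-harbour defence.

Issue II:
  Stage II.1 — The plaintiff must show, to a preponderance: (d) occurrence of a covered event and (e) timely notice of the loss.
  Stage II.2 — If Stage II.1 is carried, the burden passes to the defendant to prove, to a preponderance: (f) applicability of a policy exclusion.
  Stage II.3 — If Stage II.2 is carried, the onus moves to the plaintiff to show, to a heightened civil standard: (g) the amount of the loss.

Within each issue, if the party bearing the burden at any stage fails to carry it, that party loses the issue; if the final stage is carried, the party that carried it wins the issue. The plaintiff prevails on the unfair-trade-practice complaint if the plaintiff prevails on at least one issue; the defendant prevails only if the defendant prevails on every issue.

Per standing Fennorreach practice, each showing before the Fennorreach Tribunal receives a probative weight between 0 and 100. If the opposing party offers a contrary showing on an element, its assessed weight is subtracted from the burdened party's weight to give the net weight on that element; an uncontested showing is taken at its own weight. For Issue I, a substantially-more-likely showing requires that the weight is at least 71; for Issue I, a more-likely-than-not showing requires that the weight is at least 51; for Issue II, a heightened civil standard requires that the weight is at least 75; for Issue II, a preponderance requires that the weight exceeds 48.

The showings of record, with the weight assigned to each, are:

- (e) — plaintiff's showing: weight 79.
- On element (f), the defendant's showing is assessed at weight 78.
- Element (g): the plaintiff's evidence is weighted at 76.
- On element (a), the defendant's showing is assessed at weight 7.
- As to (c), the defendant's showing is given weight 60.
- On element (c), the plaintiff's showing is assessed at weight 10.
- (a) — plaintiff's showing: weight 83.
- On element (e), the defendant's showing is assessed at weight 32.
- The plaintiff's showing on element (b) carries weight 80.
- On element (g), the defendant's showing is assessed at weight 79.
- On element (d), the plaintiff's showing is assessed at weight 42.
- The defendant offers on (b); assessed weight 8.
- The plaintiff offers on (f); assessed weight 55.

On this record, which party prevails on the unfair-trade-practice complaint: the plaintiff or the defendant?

plaintiff

— Issue I —
At Stage I.1 the plaintiff must meet a substantially-more-likely showing (weight is at least 71): on (a) the weight is 83 less the opposing 7 gives net 76, which does reach 71, so (a) meets the standard; on (b) the weight is 80 less the opposing 8 gives net 72, which does reach 71, so (b) meets the standard.
  Stage I.1 carried; the burden shifts to the defendant.
At Stage I.2 the defendant must meet a more-likely-than-not showing (weight is at least 51): on (c) the weight is 60 less the opposing 10 gives net 50, which does not reach 51, so (c) does not meet the standard.
  The defendant does not carry Stage I.2.
So the plaintiff prevails on this issue.
— Issue II —
Stage II.1 — burden on plaintiff; standard: a preponderance (weight exceeds 48).
    (d): 42 ≤ 48 [not met]
    (e): 79 − 32 = 47 ≤ 48 [not met]
  Stage II.1 not carried; the plaintiff fails its burden.
The defendant prevails on this issue.
Per-issue: Issue I → plaintiff; Issue II → defendant. The plaintiff must prevail on at least one issue; overall, the plaintiff prevails.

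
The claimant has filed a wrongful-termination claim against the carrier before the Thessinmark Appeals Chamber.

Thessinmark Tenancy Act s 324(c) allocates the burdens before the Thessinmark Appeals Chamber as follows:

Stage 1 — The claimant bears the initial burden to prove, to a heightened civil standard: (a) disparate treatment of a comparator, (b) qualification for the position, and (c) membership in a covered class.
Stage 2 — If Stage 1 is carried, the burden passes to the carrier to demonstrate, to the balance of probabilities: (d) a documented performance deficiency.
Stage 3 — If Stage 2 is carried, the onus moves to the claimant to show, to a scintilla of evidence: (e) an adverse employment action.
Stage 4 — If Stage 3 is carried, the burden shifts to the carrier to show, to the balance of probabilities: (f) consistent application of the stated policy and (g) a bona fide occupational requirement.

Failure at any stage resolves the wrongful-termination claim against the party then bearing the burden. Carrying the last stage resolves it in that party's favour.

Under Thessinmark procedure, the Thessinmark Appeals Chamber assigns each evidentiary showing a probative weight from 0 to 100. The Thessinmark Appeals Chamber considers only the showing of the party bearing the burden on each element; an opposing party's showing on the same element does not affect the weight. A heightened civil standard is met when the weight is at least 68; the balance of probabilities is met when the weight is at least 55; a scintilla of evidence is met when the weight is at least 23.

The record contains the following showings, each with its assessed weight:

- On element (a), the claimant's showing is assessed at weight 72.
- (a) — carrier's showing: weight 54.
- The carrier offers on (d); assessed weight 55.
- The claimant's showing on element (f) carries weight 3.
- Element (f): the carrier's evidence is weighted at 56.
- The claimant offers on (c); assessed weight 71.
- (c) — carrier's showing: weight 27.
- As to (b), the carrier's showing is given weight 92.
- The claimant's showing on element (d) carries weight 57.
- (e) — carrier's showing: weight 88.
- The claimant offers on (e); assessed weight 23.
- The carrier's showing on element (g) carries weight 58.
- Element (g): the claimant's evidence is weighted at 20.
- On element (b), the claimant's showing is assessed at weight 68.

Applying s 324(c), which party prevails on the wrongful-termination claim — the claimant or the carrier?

Stage 1 — burden on claimant; standard: a heightened civil standard (weight is at least 68).
    (a): 72 (carrier's 54 disregarded) ≥ 68 [met]
    (b): 68 (carrier's 92 disregarded) ≥ 68 [met]
    (c): 71 (carrier's 27 disregarded) ≥ 68 [met]
  The claimant carries Stage 1; the carrier now bears the burden.
Stage 2 — burden on carrier; standard: the balance of probabilities (weight is at least 55).
    (d): 55 (claimant's 57 disregarded) ≥ 55 [met]
  Stage 2 is satisfied; the onus moves to the claimant.
Stage 3 — burden on claimant; standard: a scintilla of evidence (weight is at least 23).
    (e): 23 (carrier's 88 disregarded) ≥ 23 [met]
  Stage 3 carried; the burden shifts to the carrier.
Stage 4 — burden on carrier; standard: the balance of probabilities (weight is at least 55).
    (f): 56 (claimant's 3 disregarded) ≥ 55 [met]
    (g): 58 (claimant's 20 disregarded) ≥ 55 [met]
  The carrier carries the last stage.
All stages carried — the carrier prevails.

carrier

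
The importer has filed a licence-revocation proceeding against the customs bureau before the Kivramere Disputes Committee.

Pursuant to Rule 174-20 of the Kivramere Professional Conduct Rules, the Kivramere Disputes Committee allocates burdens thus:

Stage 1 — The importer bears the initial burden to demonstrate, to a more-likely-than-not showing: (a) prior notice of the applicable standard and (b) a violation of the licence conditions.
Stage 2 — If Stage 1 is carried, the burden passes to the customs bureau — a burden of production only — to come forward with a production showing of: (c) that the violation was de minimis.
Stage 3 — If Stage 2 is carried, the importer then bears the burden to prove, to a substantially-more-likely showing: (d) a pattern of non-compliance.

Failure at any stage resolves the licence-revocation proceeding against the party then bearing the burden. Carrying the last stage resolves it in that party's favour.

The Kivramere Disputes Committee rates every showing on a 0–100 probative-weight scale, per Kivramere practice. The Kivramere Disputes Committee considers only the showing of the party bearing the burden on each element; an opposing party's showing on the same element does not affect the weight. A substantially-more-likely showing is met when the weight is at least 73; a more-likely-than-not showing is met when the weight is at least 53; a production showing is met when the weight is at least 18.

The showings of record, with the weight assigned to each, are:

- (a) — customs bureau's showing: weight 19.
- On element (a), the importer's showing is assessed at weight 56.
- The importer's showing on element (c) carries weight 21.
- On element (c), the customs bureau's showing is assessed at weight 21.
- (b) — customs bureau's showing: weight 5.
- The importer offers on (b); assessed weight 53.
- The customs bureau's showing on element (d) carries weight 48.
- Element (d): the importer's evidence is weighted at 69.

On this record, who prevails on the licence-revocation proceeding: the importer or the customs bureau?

customs bureau

At Stage 1 the importer must meet a more-likely-than-not showing (weight is at least 53): on (a) the weight is 56 (the customs bureau's 19 is given no effect), which does reach 53, so (a) meets the standard; on (b) the weight is 53 (the customs bureau's 5 is given no effect), ≥ 53, so (b) meets the standard.
  Stage 1 carried; the burden shifts to the customs bureau.
At Stage 2 the customs bureau must meet a production showing (weight is at least 18): on (c) the weight is 21 (the importer's 21 is given no effect), ≥ 18, so (c) meets the standard.
  The customs bureau carries Stage 2; the importer now bears the burden.
At Stage 3 the importer must meet a substantially-more-likely showing (weight is at least 73): on (d) the weight is 69 (the customs bureau's 48 is given no effect), < 73, so (d) does not meet the standard.
  Stage 3 not carried; the importer fails its burden.
The customs bureau prevails.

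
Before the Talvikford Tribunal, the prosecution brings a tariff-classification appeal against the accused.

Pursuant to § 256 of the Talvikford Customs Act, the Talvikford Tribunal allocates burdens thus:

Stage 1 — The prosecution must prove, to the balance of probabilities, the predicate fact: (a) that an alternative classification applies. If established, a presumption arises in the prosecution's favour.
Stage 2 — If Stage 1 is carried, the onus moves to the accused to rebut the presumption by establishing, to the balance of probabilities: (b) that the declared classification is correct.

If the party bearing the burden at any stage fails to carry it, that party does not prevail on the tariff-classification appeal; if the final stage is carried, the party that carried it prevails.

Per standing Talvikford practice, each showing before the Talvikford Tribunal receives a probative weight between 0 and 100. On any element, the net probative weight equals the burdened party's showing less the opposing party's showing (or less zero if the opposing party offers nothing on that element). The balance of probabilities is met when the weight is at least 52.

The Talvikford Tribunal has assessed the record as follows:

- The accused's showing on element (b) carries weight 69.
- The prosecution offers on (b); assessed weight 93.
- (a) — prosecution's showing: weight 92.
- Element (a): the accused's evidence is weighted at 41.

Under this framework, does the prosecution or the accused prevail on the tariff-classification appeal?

accused

Stage 1 — burden on prosecution; standard: the balance of probabilities (weight is at least 52).
    (a): 92 − 41 = 51 < 52 [not met]
  Not every element is met, so the prosecution fails to carry Stage 1.
The accused prevails.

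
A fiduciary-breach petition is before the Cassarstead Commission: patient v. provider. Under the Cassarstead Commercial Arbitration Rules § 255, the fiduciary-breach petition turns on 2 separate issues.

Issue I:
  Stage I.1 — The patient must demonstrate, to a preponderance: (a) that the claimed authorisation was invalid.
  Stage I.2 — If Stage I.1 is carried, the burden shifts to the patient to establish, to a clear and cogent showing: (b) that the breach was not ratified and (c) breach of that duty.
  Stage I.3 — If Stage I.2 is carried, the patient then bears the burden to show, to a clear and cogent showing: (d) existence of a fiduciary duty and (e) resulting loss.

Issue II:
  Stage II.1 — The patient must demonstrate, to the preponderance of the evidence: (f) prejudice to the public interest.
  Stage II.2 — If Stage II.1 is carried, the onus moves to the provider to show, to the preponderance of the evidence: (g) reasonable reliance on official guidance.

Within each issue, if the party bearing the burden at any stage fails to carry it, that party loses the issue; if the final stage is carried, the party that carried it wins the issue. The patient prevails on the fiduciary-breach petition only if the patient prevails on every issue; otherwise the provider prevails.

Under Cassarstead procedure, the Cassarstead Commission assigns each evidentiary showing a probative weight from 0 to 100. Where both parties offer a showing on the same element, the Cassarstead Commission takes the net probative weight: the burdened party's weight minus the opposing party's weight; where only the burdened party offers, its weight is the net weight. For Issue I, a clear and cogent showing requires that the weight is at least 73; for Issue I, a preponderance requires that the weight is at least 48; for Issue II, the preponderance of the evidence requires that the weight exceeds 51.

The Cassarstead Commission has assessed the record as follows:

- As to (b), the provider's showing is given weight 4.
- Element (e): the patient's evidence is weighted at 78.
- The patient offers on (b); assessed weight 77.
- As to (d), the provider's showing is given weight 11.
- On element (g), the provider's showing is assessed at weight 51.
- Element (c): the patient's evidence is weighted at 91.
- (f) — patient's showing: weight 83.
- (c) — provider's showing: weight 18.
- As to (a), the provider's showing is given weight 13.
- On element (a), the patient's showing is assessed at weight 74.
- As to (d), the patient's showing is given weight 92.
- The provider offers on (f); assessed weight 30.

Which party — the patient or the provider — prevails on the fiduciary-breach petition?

patient

— Issue I —
Stage I.1 — burden on patient; standard: a preponderance (weight is at least 48).
    (a): 74 − 13 = 61 ≥ 48 [met]
  All elements met. The patient retains the burden for Stage I.2.
Stage I.2 — burden on patient; standard: a clear and cogent showing (weight is at least 73).
    (b): 77 − 4 = 73 ≥ 73 [met]
    (c): 91 − 18 = 73 ≥ 73 [met]
  Stage I.2 is satisfied; the patient continues to bear the burden.
Stage I.3 — burden on patient; standard: a clear and cogent showing (weight is at least 73).
    (d): 92 − 11 = 81 ≥ 73 [met]
    (e): 78 ≥ 73 [met]
  Stage I.3 carried; the final stage is satisfied.
All stages carried — the patient prevails on this issue.
— Issue II —
Stage II.1 (patient, the preponderance of the evidence, weight exceeds 51): (f) net 83−30=53 > 51 — meets.
  The patient carries Stage II.1; the provider now bears the burden.
Stage II.2 (provider, the preponderance of the evidence, weight exceeds 51): (g) 51 ≤ 51 — fails.
  The provider does not carry Stage II.2.
The analysis ends at Stage II.2; the patient prevails on this issue.
Per-issue: Issue I → patient; Issue II → patient. The patient must prevail on every issue; overall, the patient prevails.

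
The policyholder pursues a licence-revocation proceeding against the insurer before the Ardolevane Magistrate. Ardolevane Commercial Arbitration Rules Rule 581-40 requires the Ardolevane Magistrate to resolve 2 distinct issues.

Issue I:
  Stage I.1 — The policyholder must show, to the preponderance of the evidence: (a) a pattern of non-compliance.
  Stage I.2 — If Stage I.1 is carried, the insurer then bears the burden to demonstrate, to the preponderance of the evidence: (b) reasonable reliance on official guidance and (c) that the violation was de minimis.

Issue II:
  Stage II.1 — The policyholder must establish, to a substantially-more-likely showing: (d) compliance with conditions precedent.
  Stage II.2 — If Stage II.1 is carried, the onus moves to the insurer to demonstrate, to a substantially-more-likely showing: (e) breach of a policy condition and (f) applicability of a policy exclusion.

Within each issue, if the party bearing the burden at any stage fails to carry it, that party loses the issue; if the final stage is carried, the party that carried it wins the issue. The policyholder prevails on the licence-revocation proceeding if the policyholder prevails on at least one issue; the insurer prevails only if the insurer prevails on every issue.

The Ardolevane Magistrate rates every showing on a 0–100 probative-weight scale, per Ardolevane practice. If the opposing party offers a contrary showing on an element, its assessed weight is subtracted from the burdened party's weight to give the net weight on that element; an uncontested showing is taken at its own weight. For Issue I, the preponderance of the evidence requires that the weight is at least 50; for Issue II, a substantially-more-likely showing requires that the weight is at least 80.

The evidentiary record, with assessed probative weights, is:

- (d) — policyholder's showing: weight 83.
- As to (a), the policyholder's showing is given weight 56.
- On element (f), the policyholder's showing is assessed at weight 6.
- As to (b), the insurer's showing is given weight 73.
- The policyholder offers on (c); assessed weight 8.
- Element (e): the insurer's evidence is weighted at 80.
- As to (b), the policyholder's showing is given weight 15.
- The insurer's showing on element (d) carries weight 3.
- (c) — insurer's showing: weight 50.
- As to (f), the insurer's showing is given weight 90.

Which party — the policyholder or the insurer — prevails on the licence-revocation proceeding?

policyholder

— Issue I —
Stage I.1 — burden on policyholder; standard: the preponderance of the evidence (weight is at least 50).
    (a): 56 ≥ 50 [met]
  Stage I.1 is satisfied; the onus moves to the insurer.
Stage I.2 — burden on insurer; standard: the preponderance of the evidence (weight is at least 50).
    (b): 73 − 15 = 58 ≥ 50 [met]
    (c): 50 − 8 = 42 < 50 [not met]
  Stage I.2 not carried; the insurer fails its burden.
So the policyholder prevails on this issue.
— Issue II —
At Stage II.1 the policyholder must meet a substantially-more-likely showing (weight is at least 80): on (d) the weight is 83 less the opposing 3 gives net 80, ≥ 80, so (d) meets the standard.
  The policyholder carries Stage II.1; the insurer now bears the burden.
At Stage II.2 the insurer must meet a substantially-more-likely showing (weight is at least 80): on (e) the weight is 80, which does reach 80, so (e) meets the standard; on (f) the weight is 90 less the opposing 6 gives net 84, ≥ 80, so (f) meets the standard.
  Stage II.2 carried; the final stage is satisfied.
With every stage satisfied, the insurer prevails on this issue.
Per-issue: Issue I → policyholder; Issue II → insurer. The policyholder must prevail on at least one issue; overall, the policyholder prevails.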